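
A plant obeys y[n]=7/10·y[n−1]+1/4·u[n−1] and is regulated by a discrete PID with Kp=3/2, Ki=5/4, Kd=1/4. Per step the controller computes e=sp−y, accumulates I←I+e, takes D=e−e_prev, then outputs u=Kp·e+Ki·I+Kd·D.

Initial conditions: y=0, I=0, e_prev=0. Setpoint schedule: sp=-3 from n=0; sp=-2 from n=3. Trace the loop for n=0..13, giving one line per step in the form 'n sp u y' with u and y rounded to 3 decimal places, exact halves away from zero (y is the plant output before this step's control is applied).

(exact arithmetic carried between steps; '≈' marks a value shown rounded to 6 d.p. or computed from one; I and e_prev carry over from the previous line; the table rounds u and y to 3 d.p., halves away from zero)
n=0: y=0, sp=-3, e=sp−y=-3; I=-3, D=e−e_prev=-3; u=3/2·(-3)+5/4·(-3)+1/4·(-3)=-9; next y=7/10·0+1/4·(-9)=-2.25
n=1: y=-2.25, sp=-3, e=sp−y=-0.75; I=-3.75, D=e−e_prev=2.25; u=3/2·(-0.75)+5/4·(-3.75)+1/4·2.25=-5.25; next y=7/10·(-2.25)+1/4·(-5.25)=-2.8875
n=2: y=-2.8875, sp=-3, e=sp−y=-0.1125; I=-3.8625, D=e−e_prev=0.6375; u=3/2·(-0.1125)+5/4·(-3.8625)+1/4·0.6375=-4.8375; next y=7/10·(-2.8875)+1/4·(-4.8375)=-3.230625
n=3: y=-3.230625, sp=-2, e=sp−y=1.230625; I=-2.631875, D=e−e_prev=1.343125; u=3/2·1.230625+5/4·(-2.631875)+1/4·1.343125=-1.108125; next y=7/10·(-3.230625)+1/4·(-1.108125)≈-2.538469
n=4: y≈-2.538469, sp=-2, e=sp−y≈0.538469; I≈-2.093406, D=e−e_prev≈-0.692156; u=3/2·0.538469+5/4·(-2.093406)+1/4·(-0.692156)≈-1.982094; next y=7/10·(-2.538469)+1/4·(-1.982094)≈-2.272452
n=5: y≈-2.272452, sp=-2, e=sp−y≈0.272452; I≈-1.820955, D=e−e_prev≈-0.266017; u=3/2·0.272452+5/4·(-1.820955)+1/4·(-0.266017)≈-1.934020; next y=7/10·(-2.272452)+1/4·(-1.934020)≈-2.074221
n=6: y≈-2.074221, sp=-2, e=sp−y≈0.074221; I≈-1.746734, D=e−e_prev≈-0.198230; u=3/2·0.074221+5/4·(-1.746734)+1/4·(-0.198230)≈-2.121643; next y=7/10·(-2.074221)+1/4·(-2.121643)≈-1.982366
n=7: y≈-1.982366, sp=-2, e=sp−y≈-0.017634; I≈-1.764368, D=e−e_prev≈-0.091856; u=3/2·(-0.017634)+5/4·(-1.764368)+1/4·(-0.091856)≈-2.254876; next y=7/10·(-1.982366)+1/4·(-2.254876)≈-1.951375
n=8: y≈-1.951375, sp=-2, e=sp−y≈-0.048625; I≈-1.812993, D=e−e_prev≈-0.030991; u=3/2·(-0.048625)+5/4·(-1.812993)+1/4·(-0.030991)≈-2.346927; next y=7/10·(-1.951375)+1/4·(-2.346927)≈-1.952694
n=9: y≈-1.952694, sp=-2, e=sp−y≈-0.047306; I≈-1.860299, D=e−e_prev≈0.001319; u=3/2·(-0.047306)+5/4·(-1.860299)+1/4·0.001319≈-2.396003; next y=7/10·(-1.952694)+1/4·(-2.396003)≈-1.965887
n=10: y≈-1.965887, sp=-2, e=sp−y≈-0.034113; I≈-1.894413, D=e−e_prev≈0.013192; u=3/2·(-0.034113)+5/4·(-1.894413)+1/4·0.013192≈-2.415888; next y=7/10·(-1.965887)+1/4·(-2.415888)≈-1.980093
n=11: y≈-1.980093, sp=-2, e=sp−y≈-0.019907; I≈-1.914320, D=e−e_prev≈0.014206; u=3/2·(-0.019907)+5/4·(-1.914320)+1/4·0.014206≈-2.419210; next y=7/10·(-1.980093)+1/4·(-2.419210)≈-1.990867
n=12: y≈-1.990867, sp=-2, e=sp−y≈-0.009133; I≈-1.923453, D=e−e_prev≈0.010775; u=3/2·(-0.009133)+5/4·(-1.923453)+1/4·0.010775≈-2.415322; next y=7/10·(-1.990867)+1/4·(-2.415322)≈-1.997437
n=13: y≈-1.997437, sp=-2, e=sp−y≈-0.002563; I≈-1.926015, D=e−e_prev≈0.006570; u=3/2·(-0.002563)+5/4·(-1.926015)+1/4·0.006570≈-2.409721; next y=7/10·(-1.997437)+1/4·(-2.409721)≈-2.000636

0 -3 -9.000 0.000
1 -3 -5.250 -2.250
2 -3 -4.838 -2.888
3 -2 -1.108 -3.231
4 -2 -1.982 -2.538
5 -2 -1.934 -2.272
6 -2 -2.122 -2.074
7 -2 -2.255 -1.982
8 -2 -2.347 -1.951
9 -2 -2.396 -1.953
10 -2 -2.416 -1.966
11 -2 -2.419 -1.980
12 -2 -2.415 -1.991
13 -2 -2.410 -1.997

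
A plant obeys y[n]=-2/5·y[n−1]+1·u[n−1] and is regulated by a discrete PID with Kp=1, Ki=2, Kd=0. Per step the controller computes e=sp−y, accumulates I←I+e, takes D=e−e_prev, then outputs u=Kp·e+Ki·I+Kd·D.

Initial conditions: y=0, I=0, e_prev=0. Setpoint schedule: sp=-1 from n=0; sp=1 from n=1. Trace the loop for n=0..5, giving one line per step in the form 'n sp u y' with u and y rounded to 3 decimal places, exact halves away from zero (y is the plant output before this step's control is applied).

(exact arithmetic carried between steps; '≈' marks a value shown rounded to 6 d.p. or computed from one; I and e_prev carry over from the previous line; the table rounds u and y to 3 d.p., halves away from zero)
n=0: y=0, sp=-1, e=sp−y=-1; I=-1, D=e−e_prev=-1; u=1·(-1)+2·(-1)+0·(-1)=-3; next y=-2/5·0+1·(-3)=-3
n=1: y=-3, sp=1, e=sp−y=4; I=3, D=e−e_prev=5; u=1·4+2·3+0·5=10; next y=-2/5·(-3)+1·10=11.2
n=2: y=11.2, sp=1, e=sp−y=-10.2; I=-7.2, D=e−e_prev=-14.2; u=1·(-10.2)+2·(-7.2)+0·(-14.2)=-24.6; next y=-2/5·11.2+1·(-24.6)=-29.08
n=3: y=-29.08, sp=1, e=sp−y=30.08; I=22.88, D=e−e_prev=40.28; u=1·30.08+2·22.88+0·40.28=75.84; next y=-2/5·(-29.08)+1·75.84=87.472
n=4: y=87.472, sp=1, e=sp−y=-86.472; I=-63.592, D=e−e_prev=-116.552; u=1·(-86.472)+2·(-63.592)+0·(-116.552)=-213.656; next y=-2/5·87.472+1·(-213.656)=-248.6448
n=5: y=-248.6448, sp=1, e=sp−y=249.6448; I=186.0528, D=e−e_prev=336.1168; u=1·249.6448+2·186.0528+0·336.1168=621.7504; next y=-2/5·(-248.6448)+1·621.7504=721.20832

0 -1 -3.000 0.000
1 1 10.000 -3.000
2 1 -24.600 11.200
3 1 75.840 -29.080
4 1 -213.656 87.472
5 1 621.750 -248.645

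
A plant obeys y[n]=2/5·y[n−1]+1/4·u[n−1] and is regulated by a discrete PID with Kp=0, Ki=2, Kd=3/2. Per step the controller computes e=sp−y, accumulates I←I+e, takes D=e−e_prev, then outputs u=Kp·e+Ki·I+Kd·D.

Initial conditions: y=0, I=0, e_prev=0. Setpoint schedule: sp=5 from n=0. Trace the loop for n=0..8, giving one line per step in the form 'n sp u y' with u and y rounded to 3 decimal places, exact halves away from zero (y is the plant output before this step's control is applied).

(exact arithmetic carried between steps; '≈' marks a value shown rounded to 6 d.p. or computed from one; I and e_prev carry over from the previous line; the table rounds u and y to 3 d.p., halves away from zero)
n=0: y=0, sp=5, e=sp−y=5; I=5, D=e−e_prev=5; u=0·5+2·5+3/2·5=17.5; next y=2/5·0+1/4·17.5=4.375
n=1: y=4.375, sp=5, e=sp−y=0.625; I=5.625, D=e−e_prev=-4.375; u=0·0.625+2·5.625+3/2·(-4.375)=4.6875; next y=2/5·4.375+1/4·4.6875=2.921875
n=2: y=2.921875, sp=5, e=sp−y=2.078125; I=7.703125, D=e−e_prev=1.453125; u=0·2.078125+2·7.703125+3/2·1.453125≈17.585938; next y=2/5·2.921875+1/4·17.585938≈5.565234
n=3: y≈5.565234, sp=5, e=sp−y≈-0.565234; I≈7.137891, D=e−e_prev≈-2.643359; u=0·(-0.565234)+2·7.137891+3/2·(-2.643359)≈10.310742; next y=2/5·5.565234+1/4·10.310742≈4.803779
n=4: y≈4.803779, sp=5, e=sp−y≈0.196221; I≈7.334111, D=e−e_prev≈0.761455; u=0·0.196221+2·7.334111+3/2·0.761455≈15.810405; next y=2/5·4.803779+1/4·15.810405≈5.874113
n=5: y≈5.874113, sp=5, e=sp−y≈-0.874113; I≈6.459998, D=e−e_prev≈-1.070334; u=0·(-0.874113)+2·6.459998+3/2·(-1.070334)≈11.314496; next y=2/5·5.874113+1/4·11.314496≈5.178269
n=6: y≈5.178269, sp=5, e=sp−y≈-0.178269; I≈6.281729, D=e−e_prev≈0.695844; u=0·(-0.178269)+2·6.281729+3/2·0.695844≈13.607224; next y=2/5·5.178269+1/4·13.607224≈5.473114
n=7: y≈5.473114, sp=5, e=sp−y≈-0.473114; I≈5.808615, D=e−e_prev≈-0.294844; u=0·(-0.473114)+2·5.808615+3/2·(-0.294844)≈11.174964; next y=2/5·5.473114+1/4·11.174964≈4.982987
n=8: y≈4.982987, sp=5, e=sp−y≈0.017013; I≈5.825629, D=e−e_prev≈0.490127; u=0·0.017013+2·5.825629+3/2·0.490127≈12.386449; next y=2/5·4.982987+1/4·12.386449≈5.089807

0 5 17.500 0.000
1 5 4.688 4.375
2 5 17.586 2.922
3 5 10.311 5.565
4 5 15.810 4.804
5 5 11.314 5.874
6 5 13.607 5.178
7 5 11.175 5.473
8 5 12.386 4.983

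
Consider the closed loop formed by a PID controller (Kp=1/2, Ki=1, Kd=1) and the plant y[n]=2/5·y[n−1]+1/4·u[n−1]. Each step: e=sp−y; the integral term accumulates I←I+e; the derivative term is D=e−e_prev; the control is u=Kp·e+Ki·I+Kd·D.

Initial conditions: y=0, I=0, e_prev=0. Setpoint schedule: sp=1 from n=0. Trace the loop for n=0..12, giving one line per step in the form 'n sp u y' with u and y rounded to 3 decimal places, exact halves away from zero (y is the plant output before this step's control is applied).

0 1 2.500 0.000
1 1 0.938 0.625
2 1 2.289 0.484
3 1 1.960 0.766
4 1 2.400 0.796
5 1 2.328 0.918
6 1 2.454 0.949
7 1 2.426 0.993
8 1 2.450 1.004
9 1 2.431 1.014
10 1 2.429 1.014
11 1 2.417 1.013
12 1 2.412 1.009

(exact arithmetic carried between steps; '≈' marks a value shown rounded to 6 d.p. or computed from one; I and e_prev carry over from the previous line; the table rounds u and y to 3 d.p., halves away from zero)
n=0: y=0, sp=1, e=sp−y=1; I=1, D=e−e_prev=1; u=1/2·1+1·1+1·1=2.5; next y=2/5·0+1/4·2.5=0.625
n=1: y=0.625, sp=1, e=sp−y=0.375; I=1.375, D=e−e_prev=-0.625; u=1/2·0.375+1·1.375+1·(-0.625)=0.9375; next y=2/5·0.625+1/4·0.9375=0.484375
n=2: y=0.484375, sp=1, e=sp−y=0.515625; I=1.890625, D=e−e_prev=0.140625; u=1/2·0.515625+1·1.890625+1·0.140625≈2.289063; next y=2/5·0.484375+1/4·2.289063≈0.766016
n=3: y≈0.766016, sp=1, e=sp−y≈0.233984; I≈2.124609, D=e−e_prev≈-0.281641; u=1/2·0.233984+1·2.124609+1·(-0.281641)≈1.959961; next y=2/5·0.766016+1/4·1.959961≈0.796396
n=4: y≈0.796396, sp=1, e=sp−y≈0.203604; I≈2.328213, D=e−e_prev≈-0.030381; u=1/2·0.203604+1·2.328213+1·(-0.030381)≈2.399634; next y=2/5·0.796396+1/4·2.399634≈0.918467
n=5: y≈0.918467, sp=1, e=sp−y≈0.081533; I≈2.409746, D=e−e_prev≈-0.122071; u=1/2·0.081533+1·2.409746+1·(-0.122071)≈2.328442; next y=2/5·0.918467+1/4·2.328442≈0.949497
n=6: y≈0.949497, sp=1, e=sp−y≈0.050503; I≈2.460249, D=e−e_prev≈-0.031030; u=1/2·0.050503+1·2.460249+1·(-0.031030)≈2.454470; next y=2/5·0.949497+1/4·2.454470≈0.993416
n=7: y≈0.993416, sp=1, e=sp−y≈0.006584; I≈2.466832, D=e−e_prev≈-0.043919; u=1/2·0.006584+1·2.466832+1·(-0.043919)≈2.426205; next y=2/5·0.993416+1/4·2.426205≈1.003918
n=8: y≈1.003918, sp=1, e=sp−y≈-0.003918; I≈2.462914, D=e−e_prev≈-0.010501; u=1/2·(-0.003918)+1·2.462914+1·(-0.010501)≈2.450454; next y=2/5·1.003918+1/4·2.450454≈1.014181
n=9: y≈1.014181, sp=1, e=sp−y≈-0.014181; I≈2.448734, D=e−e_prev≈-0.010263; u=1/2·(-0.014181)+1·2.448734+1·(-0.010263)≈2.431381; next y=2/5·1.014181+1/4·2.431381≈1.013517
n=10: y≈1.013517, sp=1, e=sp−y≈-0.013517; I≈2.435216, D=e−e_prev≈0.000663; u=1/2·(-0.013517)+1·2.435216+1·0.000663≈2.429121; next y=2/5·1.013517+1/4·2.429121≈1.012687
n=11: y≈1.012687, sp=1, e=sp−y≈-0.012687; I≈2.422529, D=e−e_prev≈0.000830; u=1/2·(-0.012687)+1·2.422529+1·0.000830≈2.417016; next y=2/5·1.012687+1/4·2.417016≈1.009329
n=12: y≈1.009329, sp=1, e=sp−y≈-0.009329; I≈2.413200, D=e−e_prev≈0.003358; u=1/2·(-0.009329)+1·2.413200+1·0.003358≈2.411894; next y=2/5·1.009329+1/4·2.411894≈1.006705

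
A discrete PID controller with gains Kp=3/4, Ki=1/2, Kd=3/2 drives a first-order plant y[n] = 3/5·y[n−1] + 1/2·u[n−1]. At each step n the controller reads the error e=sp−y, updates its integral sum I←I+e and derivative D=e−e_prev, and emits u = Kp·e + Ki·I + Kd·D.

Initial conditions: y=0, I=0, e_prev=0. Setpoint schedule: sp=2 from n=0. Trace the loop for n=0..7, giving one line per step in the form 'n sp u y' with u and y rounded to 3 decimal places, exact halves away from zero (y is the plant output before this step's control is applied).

0 2 5.500 0.000
1 2 -4.063 2.750
2 2 8.298 -0.381
3 2 -7.038 3.920
4 2 12.444 -1.166
5 2 -11.997 5.522
6 2 18.845 -2.685
7 2 -19.989 7.811

(exact arithmetic carried between steps; '≈' marks a value shown rounded to 6 d.p. or computed from one; I and e_prev carry over from the previous line; the table rounds u and y to 3 d.p., halves away from zero)
n=0: y=0, sp=2, e=sp−y=2; I=2, D=e−e_prev=2; u=3/4·2+1/2·2+3/2·2=5.5; next y=3/5·0+1/2·5.5=2.75
n=1: y=2.75, sp=2, e=sp−y=-0.75; I=1.25, D=e−e_prev=-2.75; u=3/4·(-0.75)+1/2·1.25+3/2·(-2.75)=-4.0625; next y=3/5·2.75+1/2·(-4.0625)=-0.38125
n=2: y=-0.38125, sp=2, e=sp−y=2.38125; I=3.63125, D=e−e_prev=3.13125; u=3/4·2.38125+1/2·3.63125+3/2·3.13125≈8.298438; next y=3/5·(-0.38125)+1/2·8.298438≈3.920469
n=3: y≈3.920469, sp=2, e=sp−y≈-1.920469; I≈1.710781, D=e−e_prev≈-4.301719; u=3/4·(-1.920469)+1/2·1.710781+3/2·(-4.301719)≈-7.037539; next y=3/5·3.920469+1/2·(-7.037539)≈-1.166488
n=4: y≈-1.166488, sp=2, e=sp−y≈3.166488; I≈4.877270, D=e−e_prev≈5.086957; u=3/4·3.166488+1/2·4.877270+3/2·5.086957≈12.443937; next y=3/5·(-1.166488)+1/2·12.443937≈5.522075
n=5: y≈5.522075, sp=2, e=sp−y≈-3.522075; I≈1.355194, D=e−e_prev≈-6.688564; u=3/4·(-3.522075)+1/2·1.355194+3/2·(-6.688564)≈-11.996805; next y=3/5·5.522075+1/2·(-11.996805)≈-2.685157
n=6: y≈-2.685157, sp=2, e=sp−y≈4.685157; I≈6.040351, D=e−e_prev≈8.207232; u=3/4·4.685157+1/2·6.040351+3/2·8.207232≈18.844892; next y=3/5·(-2.685157)+1/2·18.844892≈7.811352
n=7: y≈7.811352, sp=2, e=sp−y≈-5.811352; I≈0.229000, D=e−e_prev≈-10.496509; u=3/4·(-5.811352)+1/2·0.229000+3/2·(-10.496509)≈-19.988778; next y=3/5·7.811352+1/2·(-19.988778)≈-5.307578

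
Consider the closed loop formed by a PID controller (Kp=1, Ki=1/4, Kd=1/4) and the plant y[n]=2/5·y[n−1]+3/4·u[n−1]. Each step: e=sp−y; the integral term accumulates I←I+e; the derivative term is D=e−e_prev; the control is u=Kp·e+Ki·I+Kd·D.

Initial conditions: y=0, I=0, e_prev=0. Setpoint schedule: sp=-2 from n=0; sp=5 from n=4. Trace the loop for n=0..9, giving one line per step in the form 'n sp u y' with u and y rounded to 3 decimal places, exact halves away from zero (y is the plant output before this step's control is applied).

(exact arithmetic carried between steps; '≈' marks a value shown rounded to 6 d.p. or computed from one; I and e_prev carry over from the previous line; the table rounds u and y to 3 d.p., halves away from zero)
n=0: y=0, sp=-2, e=sp−y=-2; I=-2, D=e−e_prev=-2; u=1·(-2)+1/4·(-2)+1/4·(-2)=-3; next y=2/5·0+3/4·(-3)=-2.25
n=1: y=-2.25, sp=-2, e=sp−y=0.25; I=-1.75, D=e−e_prev=2.25; u=1·0.25+1/4·(-1.75)+1/4·2.25=0.375; next y=2/5·(-2.25)+3/4·0.375=-0.61875
n=2: y=-0.61875, sp=-2, e=sp−y=-1.38125; I=-3.13125, D=e−e_prev=-1.63125; u=1·(-1.38125)+1/4·(-3.13125)+1/4·(-1.63125)=-2.571875; next y=2/5·(-0.61875)+3/4·(-2.571875)≈-2.176406
n=3: y≈-2.176406, sp=-2, e=sp−y≈0.176406; I≈-2.954844, D=e−e_prev≈1.557656; u=1·0.176406+1/4·(-2.954844)+1/4·1.557656≈-0.172891; next y=2/5·(-2.176406)+3/4·(-0.172891)≈-1.000230
n=4: y≈-1.000230, sp=5, e=sp−y≈6.000230; I≈3.045387, D=e−e_prev≈5.823824; u=1·6.000230+1/4·3.045387+1/4·5.823824≈8.217533; next y=2/5·(-1.000230)+3/4·8.217533≈5.763058
n=5: y≈5.763058, sp=5, e=sp−y≈-0.763058; I≈2.282329, D=e−e_prev≈-6.763288; u=1·(-0.763058)+1/4·2.282329+1/4·(-6.763288)≈-1.883298; next y=2/5·5.763058+3/4·(-1.883298)≈0.892750
n=6: y≈0.892750, sp=5, e=sp−y≈4.107250; I≈6.389579, D=e−e_prev≈4.870308; u=1·4.107250+1/4·6.389579+1/4·4.870308≈6.922222; next y=2/5·0.892750+3/4·6.922222≈5.548766
n=7: y≈5.548766, sp=5, e=sp−y≈-0.548766; I≈5.840813, D=e−e_prev≈-4.656016; u=1·(-0.548766)+1/4·5.840813+1/4·(-4.656016)≈-0.252567; next y=2/5·5.548766+3/4·(-0.252567)≈2.030081
n=8: y≈2.030081, sp=5, e=sp−y≈2.969919; I≈8.810732, D=e−e_prev≈3.518685; u=1·2.969919+1/4·8.810732+1/4·3.518685≈6.052273; next y=2/5·2.030081+3/4·6.052273≈5.351237
n=9: y≈5.351237, sp=5, e=sp−y≈-0.351237; I≈8.459494, D=e−e_prev≈-3.321156; u=1·(-0.351237)+1/4·8.459494+1/4·(-3.321156)≈0.933347; next y=2/5·5.351237+3/4·0.933347≈2.840505

0 -2 -3.000 0.000
1 -2 0.375 -2.250
2 -2 -2.572 -0.619
3 -2 -0.173 -2.176
4 5 8.218 -1.000
5 5 -1.883 5.763
6 5 6.922 0.893
7 5 -0.253 5.549
8 5 6.052 2.030
9 5 0.933 5.351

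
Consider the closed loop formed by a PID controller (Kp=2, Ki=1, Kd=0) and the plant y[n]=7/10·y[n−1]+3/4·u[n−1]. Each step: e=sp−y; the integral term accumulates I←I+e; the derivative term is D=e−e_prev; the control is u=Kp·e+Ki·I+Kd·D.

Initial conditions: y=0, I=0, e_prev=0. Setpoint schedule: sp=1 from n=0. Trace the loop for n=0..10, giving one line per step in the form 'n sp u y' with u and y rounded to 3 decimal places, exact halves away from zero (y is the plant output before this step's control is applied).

0 1 3.000 0.000
1 1 -2.750 2.250
2 1 4.213 -0.488
3 1 -4.217 2.818
4 1 5.989 -1.190
5 1 -6.368 3.659
6 1 8.594 -2.214
7 1 -9.521 4.895
8 1 12.411 -3.714
9 1 -14.143 6.709
10 1 18.007 -5.911

(exact arithmetic carried between steps; '≈' marks a value shown rounded to 6 d.p. or computed from one; I and e_prev carry over from the previous line; the table rounds u and y to 3 d.p., halves away from zero)
n=0: y=0, sp=1, e=sp−y=1; I=1, D=e−e_prev=1; u=2·1+1·1+0·1=3; next y=7/10·0+3/4·3=2.25
n=1: y=2.25, sp=1, e=sp−y=-1.25; I=-0.25, D=e−e_prev=-2.25; u=2·(-1.25)+1·(-0.25)+0·(-2.25)=-2.75; next y=7/10·2.25+3/4·(-2.75)=-0.4875
n=2: y=-0.4875, sp=1, e=sp−y=1.4875; I=1.2375, D=e−e_prev=2.7375; u=2·1.4875+1·1.2375+0·2.7375=4.2125; next y=7/10·(-0.4875)+3/4·4.2125=2.818125
n=3: y=2.818125, sp=1, e=sp−y=-1.818125; I=-0.580625, D=e−e_prev=-3.305625; u=2·(-1.818125)+1·(-0.580625)+0·(-3.305625)=-4.216875; next y=7/10·2.818125+3/4·(-4.216875)≈-1.189969
n=4: y≈-1.189969, sp=1, e=sp−y≈2.189969; I≈1.609344, D=e−e_prev≈4.008094; u=2·2.189969+1·1.609344+0·4.008094≈5.989281; next y=7/10·(-1.189969)+3/4·5.989281≈3.658983
n=5: y≈3.658983, sp=1, e=sp−y≈-2.658983; I≈-1.049639, D=e−e_prev≈-4.848952; u=2·(-2.658983)+1·(-1.049639)+0·(-4.848952)≈-6.367605; next y=7/10·3.658983+3/4·(-6.367605)≈-2.214416
n=6: y≈-2.214416, sp=1, e=sp−y≈3.214416; I≈2.164776, D=e−e_prev≈5.873398; u=2·3.214416+1·2.164776+0·5.873398≈8.593608; next y=7/10·(-2.214416)+3/4·8.593608≈4.895115
n=7: y≈4.895115, sp=1, e=sp−y≈-3.895115; I≈-1.730338, D=e−e_prev≈-7.109530; u=2·(-3.895115)+1·(-1.730338)+0·(-7.109530)≈-9.520568; next y=7/10·4.895115+3/4·(-9.520568)≈-3.713846
n=8: y≈-3.713846, sp=1, e=sp−y≈4.713846; I≈2.983507, D=e−e_prev≈8.608960; u=2·4.713846+1·2.983507+0·8.608960≈12.411198; next y=7/10·(-3.713846)+3/4·12.411198≈6.708707
n=9: y≈6.708707, sp=1, e=sp−y≈-5.708707; I≈-2.725200, D=e−e_prev≈-10.422552; u=2·(-5.708707)+1·(-2.725200)+0·(-10.422552)≈-14.142613; next y=7/10·6.708707+3/4·(-14.142613)≈-5.910865
n=10: y≈-5.910865, sp=1, e=sp−y≈6.910865; I≈4.185666, D=e−e_prev≈12.619572; u=2·6.910865+1·4.185666+0·12.619572≈18.007396; next y=7/10·(-5.910865)+3/4·18.007396≈9.367941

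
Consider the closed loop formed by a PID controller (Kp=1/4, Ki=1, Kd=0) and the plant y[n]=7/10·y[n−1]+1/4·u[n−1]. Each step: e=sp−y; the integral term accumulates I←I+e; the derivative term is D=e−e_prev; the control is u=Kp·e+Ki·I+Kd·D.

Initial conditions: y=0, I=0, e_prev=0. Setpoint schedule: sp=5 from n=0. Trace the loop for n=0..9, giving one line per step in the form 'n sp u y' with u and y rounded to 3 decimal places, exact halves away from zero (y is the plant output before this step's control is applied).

0 5 6.250 0.000
1 5 9.297 1.563
2 5 10.415 3.418
3 5 10.024 4.996
4 5 8.769 6.003
5 5 7.276 6.395
6 5 6.006 6.295
7 5 5.194 5.908
8 5 4.879 5.434
9 5 4.958 5.024

(exact arithmetic carried between steps; '≈' marks a value shown rounded to 6 d.p. or computed from one; I and e_prev carry over from the previous line; the table rounds u and y to 3 d.p., halves away from zero)
n=0: y=0, sp=5, e=sp−y=5; I=5, D=e−e_prev=5; u=1/4·5+1·5+0·5=6.25; next y=7/10·0+1/4·6.25=1.5625
n=1: y=1.5625, sp=5, e=sp−y=3.4375; I=8.4375, D=e−e_prev=-1.5625; u=1/4·3.4375+1·8.4375+0·(-1.5625)=9.296875; next y=7/10·1.5625+1/4·9.296875≈3.417969
n=2: y≈3.417969, sp=5, e=sp−y≈1.582031; I≈10.019531, D=e−e_prev≈-1.855469; u=1/4·1.582031+1·10.019531+0·(-1.855469)≈10.415039; next y=7/10·3.417969+1/4·10.415039≈4.996338
n=3: y≈4.996338, sp=5, e=sp−y≈0.003662; I≈10.023193, D=e−e_prev≈-1.578369; u=1/4·0.003662+1·10.023193+0·(-1.578369)≈10.024109; next y=7/10·4.996338+1/4·10.024109≈6.003464
n=4: y≈6.003464, sp=5, e=sp−y≈-1.003464; I≈9.019730, D=e−e_prev≈-1.007126; u=1/4·(-1.003464)+1·9.019730+0·(-1.007126)≈8.768864; next y=7/10·6.003464+1/4·8.768864≈6.394641
n=5: y≈6.394641, sp=5, e=sp−y≈-1.394641; I≈7.625089, D=e−e_prev≈-0.391177; u=1/4·(-1.394641)+1·7.625089+0·(-0.391177)≈7.276429; next y=7/10·6.394641+1/4·7.276429≈6.295356
n=6: y≈6.295356, sp=5, e=sp−y≈-1.295356; I≈6.329733, D=e−e_prev≈0.099285; u=1/4·(-1.295356)+1·6.329733+0·0.099285≈6.005895; next y=7/10·6.295356+1/4·6.005895≈5.908223
n=7: y≈5.908223, sp=5, e=sp−y≈-0.908223; I≈5.421511, D=e−e_prev≈0.387133; u=1/4·(-0.908223)+1·5.421511+0·0.387133≈5.194455; next y=7/10·5.908223+1/4·5.194455≈5.434370
n=8: y≈5.434370, sp=5, e=sp−y≈-0.434370; I≈4.987141, D=e−e_prev≈0.473853; u=1/4·(-0.434370)+1·4.987141+0·0.473853≈4.878549; next y=7/10·5.434370+1/4·4.878549≈5.023696
n=9: y≈5.023696, sp=5, e=sp−y≈-0.023696; I≈4.963445, D=e−e_prev≈0.410674; u=1/4·(-0.023696)+1·4.963445+0·0.410674≈4.957521; next y=7/10·5.023696+1/4·4.957521≈4.755967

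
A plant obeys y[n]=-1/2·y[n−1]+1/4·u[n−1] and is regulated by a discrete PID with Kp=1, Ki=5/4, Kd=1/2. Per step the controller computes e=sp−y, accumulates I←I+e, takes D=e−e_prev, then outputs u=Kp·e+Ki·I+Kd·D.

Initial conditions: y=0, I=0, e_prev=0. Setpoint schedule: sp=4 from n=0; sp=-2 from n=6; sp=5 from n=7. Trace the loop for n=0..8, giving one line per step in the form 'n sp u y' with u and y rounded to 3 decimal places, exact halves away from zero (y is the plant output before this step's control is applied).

(exact arithmetic carried between steps; '≈' marks a value shown rounded to 6 d.p. or computed from one; I and e_prev carry over from the previous line; the table rounds u and y to 3 d.p., halves away from zero)
n=0: y=0, sp=4, e=sp−y=4; I=4, D=e−e_prev=4; u=1·4+5/4·4+1/2·4=11; next y=-1/2·0+1/4·11=2.75
n=1: y=2.75, sp=4, e=sp−y=1.25; I=5.25, D=e−e_prev=-2.75; u=1·1.25+5/4·5.25+1/2·(-2.75)=6.4375; next y=-1/2·2.75+1/4·6.4375=0.234375
n=2: y=0.234375, sp=4, e=sp−y=3.765625; I=9.015625, D=e−e_prev=2.515625; u=1·3.765625+5/4·9.015625+1/2·2.515625≈16.292969; next y=-1/2·0.234375+1/4·16.292969≈3.956055
n=3: y≈3.956055, sp=4, e=sp−y≈0.043945; I≈9.059570, D=e−e_prev≈-3.721680; u=1·0.043945+5/4·9.059570+1/2·(-3.721680)≈9.507568; next y=-1/2·3.956055+1/4·9.507568≈0.398865
n=4: y≈0.398865, sp=4, e=sp−y≈3.601135; I≈12.660706, D=e−e_prev≈3.557190; u=1·3.601135+5/4·12.660706+1/2·3.557190≈21.205612; next y=-1/2·0.398865+1/4·21.205612≈5.101971
n=5: y≈5.101971, sp=4, e=sp−y≈-1.101971; I≈11.558735, D=e−e_prev≈-4.703106; u=1·(-1.101971)+5/4·11.558735+1/2·(-4.703106)≈10.994895; next y=-1/2·5.101971+1/4·10.994895≈0.197738
n=6: y≈0.197738, sp=-2, e=sp−y≈-2.197738; I≈9.360996, D=e−e_prev≈-1.095768; u=1·(-2.197738)+5/4·9.360996+1/2·(-1.095768)≈8.955623; next y=-1/2·0.197738+1/4·8.955623≈2.140037
n=7: y≈2.140037, sp=5, e=sp−y≈2.859963; I≈12.220960, D=e−e_prev≈5.057702; u=1·2.859963+5/4·12.220960+1/2·5.057702≈20.665014; next y=-1/2·2.140037+1/4·20.665014≈4.096235
n=8: y≈4.096235, sp=5, e=sp−y≈0.903765; I≈13.124725, D=e−e_prev≈-1.956199; u=1·0.903765+5/4·13.124725+1/2·(-1.956199)≈16.331571; next y=-1/2·4.096235+1/4·16.331571≈2.034775

0 4 11.000 0.000
1 4 6.438 2.750
2 4 16.293 0.234
3 4 9.508 3.956
4 4 21.206 0.399
5 4 10.995 5.102
6 -2 8.956 0.198
7 5 20.665 2.140
8 5 16.332 4.096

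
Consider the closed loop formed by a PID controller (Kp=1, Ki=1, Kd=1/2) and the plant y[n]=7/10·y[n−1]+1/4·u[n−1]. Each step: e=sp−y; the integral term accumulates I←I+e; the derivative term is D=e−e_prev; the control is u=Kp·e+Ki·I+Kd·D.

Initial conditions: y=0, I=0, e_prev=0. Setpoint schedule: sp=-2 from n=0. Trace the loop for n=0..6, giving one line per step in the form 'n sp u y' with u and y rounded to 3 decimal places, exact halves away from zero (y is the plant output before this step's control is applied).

0 -2 -5.000 0.000
1 -2 -2.875 -1.250
2 -2 -3.391 -1.594
3 -2 -3.045 -1.963
4 -2 -2.836 -2.136
5 -2 -2.616 -2.204
6 -2 -2.464 -2.197

(exact arithmetic carried between steps; '≈' marks a value shown rounded to 6 d.p. or computed from one; I and e_prev carry over from the previous line; the table rounds u and y to 3 d.p., halves away from zero)
n=0: y=0, sp=-2, e=sp−y=-2; I=-2, D=e−e_prev=-2; u=1·(-2)+1·(-2)+1/2·(-2)=-5; next y=7/10·0+1/4·(-5)=-1.25
n=1: y=-1.25, sp=-2, e=sp−y=-0.75; I=-2.75, D=e−e_prev=1.25; u=1·(-0.75)+1·(-2.75)+1/2·1.25=-2.875; next y=7/10·(-1.25)+1/4·(-2.875)=-1.59375
n=2: y=-1.59375, sp=-2, e=sp−y=-0.40625; I=-3.15625, D=e−e_prev=0.34375; u=1·(-0.40625)+1·(-3.15625)+1/2·0.34375=-3.390625; next y=7/10·(-1.59375)+1/4·(-3.390625)≈-1.963281
n=3: y≈-1.963281, sp=-2, e=sp−y≈-0.036719; I≈-3.192969, D=e−e_prev≈0.369531; u=1·(-0.036719)+1·(-3.192969)+1/2·0.369531≈-3.044922; next y=7/10·(-1.963281)+1/4·(-3.044922)≈-2.135527
n=4: y≈-2.135527, sp=-2, e=sp−y≈0.135527; I≈-3.057441, D=e−e_prev≈0.172246; u=1·0.135527+1·(-3.057441)+1/2·0.172246≈-2.835791; next y=7/10·(-2.135527)+1/4·(-2.835791)≈-2.203817
n=5: y≈-2.203817, sp=-2, e=sp−y≈0.203817; I≈-2.853625, D=e−e_prev≈0.068290; u=1·0.203817+1·(-2.853625)+1/2·0.068290≈-2.615663; next y=7/10·(-2.203817)+1/4·(-2.615663)≈-2.196588
n=6: y≈-2.196588, sp=-2, e=sp−y≈0.196588; I≈-2.657037, D=e−e_prev≈-0.007229; u=1·0.196588+1·(-2.657037)+1/2·(-0.007229)≈-2.464064; next y=7/10·(-2.196588)+1/4·(-2.464064)≈-2.153627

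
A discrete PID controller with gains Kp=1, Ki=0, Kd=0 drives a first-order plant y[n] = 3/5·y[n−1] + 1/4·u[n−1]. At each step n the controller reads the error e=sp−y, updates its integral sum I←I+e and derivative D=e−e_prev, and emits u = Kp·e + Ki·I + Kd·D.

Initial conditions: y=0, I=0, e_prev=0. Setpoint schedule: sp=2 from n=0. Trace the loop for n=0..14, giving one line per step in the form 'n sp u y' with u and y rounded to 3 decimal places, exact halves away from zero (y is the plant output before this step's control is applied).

0 2 2.000 0.000
1 2 1.500 0.500
2 2 1.325 0.675
3 2 1.264 0.736
4 2 1.242 0.758
5 2 1.235 0.765
6 2 1.232 0.768
7 2 1.231 0.769
8 2 1.231 0.769
9 2 1.231 0.769
10 2 1.231 0.769
11 2 1.231 0.769
12 2 1.231 0.769
13 2 1.231 0.769
14 2 1.231 0.769

(exact arithmetic carried between steps; '≈' marks a value shown rounded to 6 d.p. or computed from one; I and e_prev carry over from the previous line; the table rounds u and y to 3 d.p., halves away from zero)
n=0: y=0, sp=2, e=sp−y=2; I=2, D=e−e_prev=2; u=1·2+0·2+0·2=2; next y=3/5·0+1/4·2=0.5
n=1: y=0.5, sp=2, e=sp−y=1.5; I=3.5, D=e−e_prev=-0.5; u=1·1.5+0·3.5+0·(-0.5)=1.5; next y=3/5·0.5+1/4·1.5=0.675
n=2: y=0.675, sp=2, e=sp−y=1.325; I=4.825, D=e−e_prev=-0.175; u=1·1.325+0·4.825+0·(-0.175)=1.325; next y=3/5·0.675+1/4·1.325=0.73625
n=3: y=0.73625, sp=2, e=sp−y=1.26375; I=6.08875, D=e−e_prev=-0.06125; u=1·1.26375+0·6.08875+0·(-0.06125)=1.26375; next y=3/5·0.73625+1/4·1.26375≈0.757688
n=4: y≈0.757688, sp=2, e=sp−y≈1.242313; I≈7.331063, D=e−e_prev≈-0.021438; u=1·1.242313+0·7.331063+0·(-0.021438)≈1.242313; next y=3/5·0.757688+1/4·1.242313≈0.765191
n=5: y≈0.765191, sp=2, e=sp−y≈1.234809; I≈8.565872, D=e−e_prev≈-0.007503; u=1·1.234809+0·8.565872+0·(-0.007503)≈1.234809; next y=3/5·0.765191+1/4·1.234809≈0.767817
n=6: y≈0.767817, sp=2, e=sp−y≈1.232183; I≈9.798055, D=e−e_prev≈-0.002626; u=1·1.232183+0·9.798055+0·(-0.002626)≈1.232183; next y=3/5·0.767817+1/4·1.232183≈0.768736
n=7: y≈0.768736, sp=2, e=sp−y≈1.231264; I≈11.029319, D=e−e_prev≈-0.000919; u=1·1.231264+0·11.029319+0·(-0.000919)≈1.231264; next y=3/5·0.768736+1/4·1.231264≈0.769058
n=8: y≈0.769058, sp=2, e=sp−y≈1.230942; I≈12.260262, D=e−e_prev≈-0.000322; u=1·1.230942+0·12.260262+0·(-0.000322)≈1.230942; next y=3/5·0.769058+1/4·1.230942≈0.769170
n=9: y≈0.769170, sp=2, e=sp−y≈1.230830; I≈13.491092, D=e−e_prev≈-0.000113; u=1·1.230830+0·13.491092+0·(-0.000113)≈1.230830; next y=3/5·0.769170+1/4·1.230830≈0.769210
n=10: y≈0.769210, sp=2, e=sp−y≈1.230790; I≈14.721882, D=e−e_prev≈-0.000039; u=1·1.230790+0·14.721882+0·(-0.000039)≈1.230790; next y=3/5·0.769210+1/4·1.230790≈0.769223
n=11: y≈0.769223, sp=2, e=sp−y≈1.230777; I≈15.952659, D=e−e_prev≈-0.000014; u=1·1.230777+0·15.952659+0·(-0.000014)≈1.230777; next y=3/5·0.769223+1/4·1.230777≈0.769228
n=12: y≈0.769228, sp=2, e=sp−y≈1.230772; I≈17.183431, D=e−e_prev≈-0.000005; u=1·1.230772+0·17.183431+0·(-0.000005)≈1.230772; next y=3/5·0.769228+1/4·1.230772≈0.769230
n=13: y≈0.769230, sp=2, e=sp−y≈1.230770; I≈18.414201, D=e−e_prev≈-0.000002; u=1·1.230770+0·18.414201+0·(-0.000002)≈1.230770; next y=3/5·0.769230+1/4·1.230770≈0.769230
n=14: y≈0.769230, sp=2, e=sp−y≈1.230770; I≈19.644970, D=e−e_prev≈-0.000001; u=1·1.230770+0·19.644970+0·(-0.000001)≈1.230770; next y=3/5·0.769230+1/4·1.230770≈0.769231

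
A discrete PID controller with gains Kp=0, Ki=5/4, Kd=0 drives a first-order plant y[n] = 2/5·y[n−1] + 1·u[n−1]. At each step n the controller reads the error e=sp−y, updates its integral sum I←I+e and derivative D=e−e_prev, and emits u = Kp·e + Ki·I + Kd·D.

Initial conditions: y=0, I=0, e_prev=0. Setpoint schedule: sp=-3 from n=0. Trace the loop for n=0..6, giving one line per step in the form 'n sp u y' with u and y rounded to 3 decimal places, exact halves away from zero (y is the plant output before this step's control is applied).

0 -3 -3.750 0.000
1 -3 -2.813 -3.750
2 -3 -1.172 -4.313
3 -3 -1.301 -2.897
4 -3 -1.976 -2.460
5 -3 -2.026 -2.960
6 -3 -1.763 -3.210

(exact arithmetic carried between steps; '≈' marks a value shown rounded to 6 d.p. or computed from one; I and e_prev carry over from the previous line; the table rounds u and y to 3 d.p., halves away from zero)
n=0: y=0, sp=-3, e=sp−y=-3; I=-3, D=e−e_prev=-3; u=0·(-3)+5/4·(-3)+0·(-3)=-3.75; next y=2/5·0+1·(-3.75)=-3.75
n=1: y=-3.75, sp=-3, e=sp−y=0.75; I=-2.25, D=e−e_prev=3.75; u=0·0.75+5/4·(-2.25)+0·3.75=-2.8125; next y=2/5·(-3.75)+1·(-2.8125)=-4.3125
n=2: y=-4.3125, sp=-3, e=sp−y=1.3125; I=-0.9375, D=e−e_prev=0.5625; u=0·1.3125+5/4·(-0.9375)+0·0.5625=-1.171875; next y=2/5·(-4.3125)+1·(-1.171875)=-2.896875
n=3: y=-2.896875, sp=-3, e=sp−y=-0.103125; I=-1.040625, D=e−e_prev=-1.415625; u=0·(-0.103125)+5/4·(-1.040625)+0·(-1.415625)≈-1.300781; next y=2/5·(-2.896875)+1·(-1.300781)≈-2.459531
n=4: y≈-2.459531, sp=-3, e=sp−y≈-0.540469; I≈-1.581094, D=e−e_prev≈-0.437344; u=0·(-0.540469)+5/4·(-1.581094)+0·(-0.437344)≈-1.976367; next y=2/5·(-2.459531)+1·(-1.976367)≈-2.960180
n=5: y≈-2.960180, sp=-3, e=sp−y≈-0.039820; I≈-1.620914, D=e−e_prev≈0.500648; u=0·(-0.039820)+5/4·(-1.620914)+0·0.500648≈-2.026143; next y=2/5·(-2.960180)+1·(-2.026143)≈-3.210214
n=6: y≈-3.210214, sp=-3, e=sp−y≈0.210214; I≈-1.410700, D=e−e_prev≈0.250035; u=0·0.210214+5/4·(-1.410700)+0·0.250035≈-1.763375; next y=2/5·(-3.210214)+1·(-1.763375)≈-3.047460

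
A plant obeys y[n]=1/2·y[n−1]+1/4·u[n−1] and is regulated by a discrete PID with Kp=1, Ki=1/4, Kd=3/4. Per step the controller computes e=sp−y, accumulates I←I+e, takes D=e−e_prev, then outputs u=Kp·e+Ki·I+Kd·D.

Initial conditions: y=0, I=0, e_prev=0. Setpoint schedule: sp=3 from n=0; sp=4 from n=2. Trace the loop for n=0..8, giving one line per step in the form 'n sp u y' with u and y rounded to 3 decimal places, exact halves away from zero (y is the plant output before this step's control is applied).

0 3 6.000 0.000
1 3 1.500 1.500
2 4 5.750 1.125
3 4 3.688 2.000
4 4 5.000 1.922
5 4 4.883 2.211
6 4 5.316 2.326
7 4 5.489 2.492
8 4 5.738 2.618

(exact arithmetic carried between steps; '≈' marks a value shown rounded to 6 d.p. or computed from one; I and e_prev carry over from the previous line; the table rounds u and y to 3 d.p., halves away from zero)
n=0: y=0, sp=3, e=sp−y=3; I=3, D=e−e_prev=3; u=1·3+1/4·3+3/4·3=6; next y=1/2·0+1/4·6=1.5
n=1: y=1.5, sp=3, e=sp−y=1.5; I=4.5, D=e−e_prev=-1.5; u=1·1.5+1/4·4.5+3/4·(-1.5)=1.5; next y=1/2·1.5+1/4·1.5=1.125
n=2: y=1.125, sp=4, e=sp−y=2.875; I=7.375, D=e−e_prev=1.375; u=1·2.875+1/4·7.375+3/4·1.375=5.75; next y=1/2·1.125+1/4·5.75=2
n=3: y=2, sp=4, e=sp−y=2; I=9.375, D=e−e_prev=-0.875; u=1·2+1/4·9.375+3/4·(-0.875)=3.6875; next y=1/2·2+1/4·3.6875=1.921875
n=4: y=1.921875, sp=4, e=sp−y=2.078125; I=11.453125, D=e−e_prev=0.078125; u=1·2.078125+1/4·11.453125+3/4·0.078125=5; next y=1/2·1.921875+1/4·5≈2.210938
n=5: y≈2.210938, sp=4, e=sp−y≈1.789063; I≈13.242188, D=e−e_prev≈-0.289063; u=1·1.789063+1/4·13.242188+3/4·(-0.289063)≈4.882813; next y=1/2·2.210938+1/4·4.882813≈2.326172
n=6: y≈2.326172, sp=4, e=sp−y≈1.673828; I≈14.916016, D=e−e_prev≈-0.115234; u=1·1.673828+1/4·14.916016+3/4·(-0.115234)≈5.316406; next y=1/2·2.326172+1/4·5.316406≈2.492188
n=7: y≈2.492188, sp=4, e=sp−y≈1.507813; I≈16.423828, D=e−e_prev≈-0.166016; u=1·1.507813+1/4·16.423828+3/4·(-0.166016)≈5.489258; next y=1/2·2.492188+1/4·5.489258≈2.618408
n=8: y≈2.618408, sp=4, e=sp−y≈1.381592; I≈17.805420, D=e−e_prev≈-0.126221; u=1·1.381592+1/4·17.805420+3/4·(-0.126221)≈5.738281; next y=1/2·2.618408+1/4·5.738281≈2.743774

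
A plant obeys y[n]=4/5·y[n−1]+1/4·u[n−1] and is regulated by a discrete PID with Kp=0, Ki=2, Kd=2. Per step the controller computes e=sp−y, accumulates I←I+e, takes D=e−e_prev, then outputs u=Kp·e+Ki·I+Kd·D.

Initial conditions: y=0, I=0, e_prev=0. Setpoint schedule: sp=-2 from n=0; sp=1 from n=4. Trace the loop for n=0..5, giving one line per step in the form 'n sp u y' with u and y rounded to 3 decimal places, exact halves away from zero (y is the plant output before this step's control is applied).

0 -2 -8.000 0.000
1 -2 0.000 -2.000
2 -2 -5.600 -1.600
3 -2 -1.280 -2.680
4 1 9.056 -2.464
5 1 -0.611 0.293

(exact arithmetic carried between steps; '≈' marks a value shown rounded to 6 d.p. or computed from one; I and e_prev carry over from the previous line; the table rounds u and y to 3 d.p., halves away from zero)
n=0: y=0, sp=-2, e=sp−y=-2; I=-2, D=e−e_prev=-2; u=0·(-2)+2·(-2)+2·(-2)=-8; next y=4/5·0+1/4·(-8)=-2
n=1: y=-2, sp=-2, e=sp−y=0; I=-2, D=e−e_prev=2; u=0·0+2·(-2)+2·2=0; next y=4/5·(-2)+1/4·0=-1.6
n=2: y=-1.6, sp=-2, e=sp−y=-0.4; I=-2.4, D=e−e_prev=-0.4; u=0·(-0.4)+2·(-2.4)+2·(-0.4)=-5.6; next y=4/5·(-1.6)+1/4·(-5.6)=-2.68
n=3: y=-2.68, sp=-2, e=sp−y=0.68; I=-1.72, D=e−e_prev=1.08; u=0·0.68+2·(-1.72)+2·1.08=-1.28; next y=4/5·(-2.68)+1/4·(-1.28)=-2.464
n=4: y=-2.464, sp=1, e=sp−y=3.464; I=1.744, D=e−e_prev=2.784; u=0·3.464+2·1.744+2·2.784=9.056; next y=4/5·(-2.464)+1/4·9.056=0.2928
n=5: y=0.2928, sp=1, e=sp−y=0.7072; I=2.4512, D=e−e_prev=-2.7568; u=0·0.7072+2·2.4512+2·(-2.7568)=-0.6112; next y=4/5·0.2928+1/4·(-0.6112)=0.08144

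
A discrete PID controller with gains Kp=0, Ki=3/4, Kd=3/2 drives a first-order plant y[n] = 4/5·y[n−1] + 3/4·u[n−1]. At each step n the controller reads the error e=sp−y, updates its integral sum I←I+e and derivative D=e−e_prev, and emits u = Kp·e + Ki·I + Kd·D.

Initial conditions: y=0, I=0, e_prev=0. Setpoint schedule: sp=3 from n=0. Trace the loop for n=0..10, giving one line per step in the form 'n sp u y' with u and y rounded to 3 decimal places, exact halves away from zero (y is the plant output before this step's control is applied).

(exact arithmetic carried between steps; '≈' marks a value shown rounded to 6 d.p. or computed from one; I and e_prev carry over from the previous line; the table rounds u and y to 3 d.p., halves away from zero)
n=0: y=0, sp=3, e=sp−y=3; I=3, D=e−e_prev=3; u=0·3+3/4·3+3/2·3=6.75; next y=4/5·0+3/4·6.75=5.0625
n=1: y=5.0625, sp=3, e=sp−y=-2.0625; I=0.9375, D=e−e_prev=-5.0625; u=0·(-2.0625)+3/4·0.9375+3/2·(-5.0625)=-6.890625; next y=4/5·5.0625+3/4·(-6.890625)≈-1.117969
n=2: y≈-1.117969, sp=3, e=sp−y≈4.117969; I≈5.055469, D=e−e_prev≈6.180469; u=0·4.117969+3/4·5.055469+3/2·6.180469≈13.062305; next y=4/5·(-1.117969)+3/4·13.062305≈8.902354
n=3: y≈8.902354, sp=3, e=sp−y≈-5.902354; I≈-0.846885, D=e−e_prev≈-10.020322; u=0·(-5.902354)+3/4·(-0.846885)+3/2·(-10.020322)≈-15.665647; next y=4/5·8.902354+3/4·(-15.665647)≈-4.627352
n=4: y≈-4.627352, sp=3, e=sp−y≈7.627352; I≈6.780468, D=e−e_prev≈13.529706; u=0·7.627352+3/4·6.780468+3/2·13.529706≈25.379910; next y=4/5·(-4.627352)+3/4·25.379910≈15.333050
n=5: y≈15.333050, sp=3, e=sp−y≈-12.333050; I≈-5.552583, D=e−e_prev≈-19.960403; u=0·(-12.333050)+3/4·(-5.552583)+3/2·(-19.960403)≈-34.105041; next y=4/5·15.333050+3/4·(-34.105041)≈-13.312341
n=6: y≈-13.312341, sp=3, e=sp−y≈16.312341; I≈10.759758, D=e−e_prev≈28.645391; u=0·16.312341+3/4·10.759758+3/2·28.645391≈51.037905; next y=4/5·(-13.312341)+3/4·51.037905≈27.628556
n=7: y≈27.628556, sp=3, e=sp−y≈-24.628556; I≈-13.868798, D=e−e_prev≈-40.940897; u=0·(-24.628556)+3/4·(-13.868798)+3/2·(-40.940897)≈-71.812944; next y=4/5·27.628556+3/4·(-71.812944)≈-31.756863
n=8: y≈-31.756863, sp=3, e=sp−y≈34.756863; I≈20.888065, D=e−e_prev≈59.385419; u=0·34.756863+3/4·20.888065+3/2·59.385419≈104.744177; next y=4/5·(-31.756863)+3/4·104.744177≈53.152642
n=9: y≈53.152642, sp=3, e=sp−y≈-50.152642; I≈-29.264578, D=e−e_prev≈-84.909505; u=0·(-50.152642)+3/4·(-29.264578)+3/2·(-84.909505)≈-149.312691; next y=4/5·53.152642+3/4·(-149.312691)≈-69.462404
n=10: y≈-69.462404, sp=3, e=sp−y≈72.462404; I≈43.197827, D=e−e_prev≈122.615047; u=0·72.462404+3/4·43.197827+3/2·122.615047≈216.320940; next y=4/5·(-69.462404)+3/4·216.320940≈106.670782

0 3 6.750 0.000
1 3 -6.891 5.063
2 3 13.062 -1.118
3 3 -15.666 8.902
4 3 25.380 -4.627
5 3 -34.105 15.333
6 3 51.038 -13.312
7 3 -71.813 27.629
8 3 104.744 -31.757
9 3 -149.313 53.153
10 3 216.321 -69.462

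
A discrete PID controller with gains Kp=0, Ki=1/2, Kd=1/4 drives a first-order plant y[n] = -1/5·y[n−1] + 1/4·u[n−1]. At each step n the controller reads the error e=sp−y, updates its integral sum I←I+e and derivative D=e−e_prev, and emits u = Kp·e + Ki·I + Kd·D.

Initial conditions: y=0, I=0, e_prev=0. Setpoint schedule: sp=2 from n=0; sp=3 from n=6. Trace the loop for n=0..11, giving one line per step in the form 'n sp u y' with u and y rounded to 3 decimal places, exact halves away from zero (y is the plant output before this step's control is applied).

0 2 1.500 0.000
1 2 1.719 0.375
2 2 2.640 0.355
3 2 3.282 0.589
4 2 3.961 0.703
5 2 4.528 0.850
6 3 5.805 0.962
7 3 6.380 1.259
8 3 7.261 1.343
9 3 7.958 1.547
10 3 8.636 1.680
11 3 9.222 1.823

(exact arithmetic carried between steps; '≈' marks a value shown rounded to 6 d.p. or computed from one; I and e_prev carry over from the previous line; the table rounds u and y to 3 d.p., halves away from zero)
n=0: y=0, sp=2, e=sp−y=2; I=2, D=e−e_prev=2; u=0·2+1/2·2+1/4·2=1.5; next y=-1/5·0+1/4·1.5=0.375
n=1: y=0.375, sp=2, e=sp−y=1.625; I=3.625, D=e−e_prev=-0.375; u=0·1.625+1/2·3.625+1/4·(-0.375)=1.71875; next y=-1/5·0.375+1/4·1.71875≈0.354688
n=2: y≈0.354688, sp=2, e=sp−y≈1.645313; I≈5.270313, D=e−e_prev≈0.020313; u=0·1.645313+1/2·5.270313+1/4·0.020313≈2.640234; next y=-1/5·0.354688+1/4·2.640234≈0.589121
n=3: y≈0.589121, sp=2, e=sp−y≈1.410879; I≈6.681191, D=e−e_prev≈-0.234434; u=0·1.410879+1/2·6.681191+1/4·(-0.234434)≈3.281987; next y=-1/5·0.589121+1/4·3.281987≈0.702673
n=4: y≈0.702673, sp=2, e=sp−y≈1.297327; I≈7.978519, D=e−e_prev≈-0.113552; u=0·1.297327+1/2·7.978519+1/4·(-0.113552)≈3.960872; next y=-1/5·0.702673+1/4·3.960872≈0.849683
n=5: y≈0.849683, sp=2, e=sp−y≈1.150317; I≈9.128835, D=e−e_prev≈-0.147011; u=0·1.150317+1/2·9.128835+1/4·(-0.147011)≈4.527665; next y=-1/5·0.849683+1/4·4.527665≈0.961980
n=6: y≈0.961980, sp=3, e=sp−y≈2.038020; I≈11.166856, D=e−e_prev≈0.887704; u=0·2.038020+1/2·11.166856+1/4·0.887704≈5.805354; next y=-1/5·0.961980+1/4·5.805354≈1.258943
n=7: y≈1.258943, sp=3, e=sp−y≈1.741057; I≈12.907913, D=e−e_prev≈-0.296963; u=0·1.741057+1/2·12.907913+1/4·(-0.296963)≈6.379716; next y=-1/5·1.258943+1/4·6.379716≈1.343140
n=8: y≈1.343140, sp=3, e=sp−y≈1.656860; I≈14.564773, D=e−e_prev≈-0.084198; u=0·1.656860+1/2·14.564773+1/4·(-0.084198)≈7.261337; next y=-1/5·1.343140+1/4·7.261337≈1.546706
n=9: y≈1.546706, sp=3, e=sp−y≈1.453294; I≈16.018067, D=e−e_prev≈-0.203566; u=0·1.453294+1/2·16.018067+1/4·(-0.203566)≈7.958142; next y=-1/5·1.546706+1/4·7.958142≈1.680194
n=10: y≈1.680194, sp=3, e=sp−y≈1.319806; I≈17.337872, D=e−e_prev≈-0.133488; u=0·1.319806+1/2·17.337872+1/4·(-0.133488)≈8.635564; next y=-1/5·1.680194+1/4·8.635564≈1.822852
n=11: y≈1.822852, sp=3, e=sp−y≈1.177148; I≈18.515020, D=e−e_prev≈-0.142658; u=0·1.177148+1/2·18.515020+1/4·(-0.142658)≈9.221846; next y=-1/5·1.822852+1/4·9.221846≈1.940891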